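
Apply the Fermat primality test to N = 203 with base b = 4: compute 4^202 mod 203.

4^1 ≡ 4 (mod 203)
4^2 ≡ 4^2 = 16 ≡ 16 (mod 203)
4^4 ≡ 16^2 = 256 ≡ 53 (mod 203)
4^8 ≡ 53^2 = 2809 ≡ 170 (mod 203)
4^16 ≡ 170^2 = 28900 ≡ 74 (mod 203)
4^32 ≡ 74^2 = 5476 ≡ 198 (mod 203)
4^64 ≡ 198^2 = 39204 ≡ 25 (mod 203)
4^128 ≡ 25^2 = 625 ≡ 16 (mod 203)
202 = 128 + 64 + 8 + 2 in binary powers of 2.
So 4^202 ≡ 16 · 25 · 170 · 16 ≡ 123 (mod 203).
Since 123 ≠ 1, base 4 is a Fermat witness: 203 is composite.

123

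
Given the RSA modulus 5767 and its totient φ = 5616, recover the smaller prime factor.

73

φ(n) = (p−1)(q−1) = n − (p+q) + 1, so p + q = 5767 − 5616 + 1 = 152.
p and q are the roots of t² − 152t + 5767 = 0.
Discriminant: 152² − 4·5767 = 23104 − 23068 = 36; √36 = 6.
q = (152 − 6)/2 = 73, p = (152 + 6)/2 = 79.
Check: 73 · 79 = 5767.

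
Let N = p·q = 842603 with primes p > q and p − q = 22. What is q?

Since p = q + 22, we have 842603 = q(q + 22), so q² + 22q − 842603 = 0.
Discriminant: 22² + 4·842603 = 484 + 3370412 = 3370896; √3370896 = 1836.
q = (−22 + 1836)/2 = 907, and p = q + 22 = 929.
Check: 907 · 929 = 842603.

907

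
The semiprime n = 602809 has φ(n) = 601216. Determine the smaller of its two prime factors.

617

φ(n) = (p−1)(q−1) = n − (p+q) + 1, so p + q = 602809 − 601216 + 1 = 1594.
p and q are the roots of t² − 1594t + 602809 = 0.
Discriminant: 1594² − 4·602809 = 2540836 − 2411236 = 129600; √129600 = 360.
q = (1594 − 360)/2 = 617, p = (1594 + 360)/2 = 977.
Check: 617 · 977 = 602809.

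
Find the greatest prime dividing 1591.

43

1591 = 37 · 43
43 is prime.
So 1591 = 37 · 43; the largest prime factor is 43.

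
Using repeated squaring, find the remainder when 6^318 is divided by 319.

103

6^1 ≡ 6 (mod 319)
6^2 ≡ 6^2 = 36 ≡ 36 (mod 319)
6^4 ≡ 36^2 = 1296 ≡ 20 (mod 319)
6^8 ≡ 20^2 = 400 ≡ 81 (mod 319)
6^16 ≡ 81^2 = 6561 ≡ 181 (mod 319)
6^32 ≡ 181^2 = 32761 ≡ 223 (mod 319)
6^64 ≡ 223^2 = 49729 ≡ 284 (mod 319)
6^128 ≡ 284^2 = 80656 ≡ 268 (mod 319)
6^256 ≡ 268^2 = 71824 ≡ 49 (mod 319)
318 = 256 + 32 + 16 + 8 + 4 + 2 in binary powers of 2.
So 6^318 ≡ 49 · 223 · 181 · 81 · 20 · 36 ≡ 103 (mod 319).
Since 103 ≠ 1, base 6 is a Fermat witness: 319 is composite.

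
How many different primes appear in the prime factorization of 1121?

2

1121 = 19 · 59
1121 = 19 · 59, which has 2 distinct prime factors.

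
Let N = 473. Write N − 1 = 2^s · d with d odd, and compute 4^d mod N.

473 − 1 = 472 = 2^3 · 59, so d = 59.
4^1 ≡ 4 (mod 473)
4^2 ≡ 4^2 = 16 ≡ 16 (mod 473)
4^4 ≡ 16^2 = 256 ≡ 256 (mod 473)
4^8 ≡ 256^2 = 65536 ≡ 262 (mod 473)
4^16 ≡ 262^2 = 68644 ≡ 59 (mod 473)
4^32 ≡ 59^2 = 3481 ≡ 170 (mod 473)
59 = 32 + 16 + 8 + 2 + 1 in binary powers of 2.
So 4^59 ≡ 170 · 59 · 262 · 16 · 4 ≡ 322 (mod 473).
Squaring chain: 322 → 97 → 422; never reaches −1, so base 4 is a Miller–Rabin witness that 473 is composite.

322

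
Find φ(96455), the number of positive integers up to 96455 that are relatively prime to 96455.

Factor: 96455 = 5 · 101 · 191.
φ(96455) = (5−1) · (101−1) · (191−1) = 4 · 100 · 190 = 76000.

76000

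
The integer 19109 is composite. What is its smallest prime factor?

97

19109 is odd.
Digit sum 20, not divisible by 3.
Ends in 9: not divisible by 5.
7: 19109 = 7·2729 + 6
11: 19109 = 11·1737 + 2
13: 19109 = 13·1469 + 12
17: 19109 = 17·1124 + 1
19: 19109 = 19·1005 + 14
23: 19109 = 23·830 + 19
29: 19109 = 29·658 + 27
31: 19109 = 31·616 + 13
37: 19109 = 37·516 + 17
41: 19109 = 41·466 + 3
43: 19109 = 43·444 + 17
47: 19109 = 47·406 + 27
53: 19109 = 53·360 + 29
59: 19109 = 59·323 + 52
61: 19109 = 61·313 + 16
67: 19109 = 67·285 + 14
71: 19109 = 71·269 + 10
73: 19109 = 73·261 + 56
79: 19109 = 79·241 + 70
83: 19109 = 83·230 + 19
89: 19109 = 89·214 + 63
97: 19109 = 97·197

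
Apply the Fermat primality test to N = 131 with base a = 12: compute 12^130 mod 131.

12^1 ≡ 12 (mod 131)
12^2 ≡ 12^2 = 144 ≡ 13 (mod 131)
12^4 ≡ 13^2 = 169 ≡ 38 (mod 131)
12^8 ≡ 38^2 = 1444 ≡ 3 (mod 131)
12^16 ≡ 3^2 = 9 ≡ 9 (mod 131)
12^32 ≡ 9^2 = 81 ≡ 81 (mod 131)
12^64 ≡ 81^2 = 6561 ≡ 11 (mod 131)
12^128 ≡ 11^2 = 121 ≡ 121 (mod 131)
130 = 128 + 2 in binary powers of 2.
So 12^130 ≡ 121 · 13 ≡ 1 (mod 131).
Since the result is 1, base 12 gives no evidence that 131 is composite.

1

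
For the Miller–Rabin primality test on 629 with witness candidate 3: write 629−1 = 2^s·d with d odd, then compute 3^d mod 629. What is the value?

437

629 − 1 = 628 = 2^2 · 157, so d = 157.
3^1 ≡ 3 (mod 629)
3^2 ≡ 3^2 = 9 ≡ 9 (mod 629)
3^4 ≡ 9^2 = 81 ≡ 81 (mod 629)
3^8 ≡ 81^2 = 6561 ≡ 271 (mod 629)
3^16 ≡ 271^2 = 73441 ≡ 477 (mod 629)
3^32 ≡ 477^2 = 227529 ≡ 460 (mod 629)
3^64 ≡ 460^2 = 211600 ≡ 256 (mod 629)
3^128 ≡ 256^2 = 65536 ≡ 120 (mod 629)
157 = 128 + 16 + 8 + 4 + 1 in binary powers of 2.
So 3^157 ≡ 120 · 477 · 271 · 81 · 3 ≡ 437 (mod 629).
Squaring chain: 437 → 382; never reaches −1, so base 3 is a Miller–Rabin witness that 629 is composite.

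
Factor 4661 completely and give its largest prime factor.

79

4661 = 59 · 79
79 is prime.
So 4661 = 59 · 79; the largest prime factor is 79.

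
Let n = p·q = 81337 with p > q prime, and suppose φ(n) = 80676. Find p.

499

φ(n) = (p−1)(q−1) = n − (p+q) + 1, so p + q = 81337 − 80676 + 1 = 662.
p and q are the roots of t² − 662t + 81337 = 0.
Discriminant: 662² − 4·81337 = 438244 − 325348 = 112896; √112896 = 336.
q = (662 − 336)/2 = 163, p = (662 + 336)/2 = 499.
Check: 163 · 499 = 81337.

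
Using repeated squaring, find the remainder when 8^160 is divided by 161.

36

8^1 ≡ 8 (mod 161)
8^2 ≡ 8^2 = 64 ≡ 64 (mod 161)
8^4 ≡ 64^2 = 4096 ≡ 71 (mod 161)
8^8 ≡ 71^2 = 5041 ≡ 50 (mod 161)
8^16 ≡ 50^2 = 2500 ≡ 85 (mod 161)
8^32 ≡ 85^2 = 7225 ≡ 141 (mod 161)
8^64 ≡ 141^2 = 19881 ≡ 78 (mod 161)
8^128 ≡ 78^2 = 6084 ≡ 127 (mod 161)
160 = 128 + 32 in binary powers of 2.
So 8^160 ≡ 127 · 141 ≡ 36 (mod 161).
Since 36 ≠ 1, base 8 is a Fermat witness: 161 is composite.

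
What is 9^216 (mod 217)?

9^1 ≡ 9 (mod 217)
9^2 ≡ 9^2 = 81 ≡ 81 (mod 217)
9^4 ≡ 81^2 = 6561 ≡ 51 (mod 217)
9^8 ≡ 51^2 = 2601 ≡ 214 (mod 217)
9^16 ≡ 214^2 = 45796 ≡ 9 (mod 217)
9^32 ≡ 9^2 = 81 ≡ 81 (mod 217)
9^64 ≡ 81^2 = 6561 ≡ 51 (mod 217)
9^128 ≡ 51^2 = 2601 ≡ 214 (mod 217)
216 = 128 + 64 + 16 + 8 in binary powers of 2.
So 9^216 ≡ 214 · 51 · 9 · 214 ≡ 8 (mod 217).
Since 8 ≠ 1, base 9 is a Fermat witness: 217 is composite.

8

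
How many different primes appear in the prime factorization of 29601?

4

29601 = 3^2 · 3289
3289 = 11 · 299
299 = 13 · 23
29601 = 3^2 · 11 · 13 · 23, which has 4 distinct prime factors.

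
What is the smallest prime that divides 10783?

41

10783 is odd.
Digit sum 19, not divisible by 3.
Ends in 3: not divisible by 5.
7: 10783 = 7·1540 + 3
11: 10783 = 11·980 + 3
13: 10783 = 13·829 + 6
17: 10783 = 17·634 + 5
19: 10783 = 19·567 + 10
23: 10783 = 23·468 + 19
29: 10783 = 29·371 + 24
31: 10783 = 31·347 + 26
37: 10783 = 37·291 + 16
41: 10783 = 41·263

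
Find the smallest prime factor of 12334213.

53

12334213 is odd.
Digit sum 19, not divisible by 3.
Ends in 3: not divisible by 5.
7: 12334213 = 7·1762030 + 3
11: 12334213 = 11·1121292 + 1
13: 12334213 = 13·948785 + 8
17: 12334213 = 17·725541 + 16
19: 12334213 = 19·649169 + 2
23: 12334213 = 23·536270 + 3
29: 12334213 = 29·425317 + 20
31: 12334213 = 31·397877 + 26
37: 12334213 = 37·333357 + 4
41: 12334213 = 41·300834 + 19
43: 12334213 = 43·286842 + 7
47: 12334213 = 47·262430 + 3
53: 12334213 = 53·232721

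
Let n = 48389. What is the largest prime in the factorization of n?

48389 = 11 · 4399
4399 = 53 · 83
83 is prime.
So 48389 = 11 · 53 · 83; the largest prime factor is 83.

83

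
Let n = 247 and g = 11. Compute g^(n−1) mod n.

77

11^1 ≡ 11 (mod 247)
11^2 ≡ 11^2 = 121 ≡ 121 (mod 247)
11^4 ≡ 121^2 = 14641 ≡ 68 (mod 247)
11^8 ≡ 68^2 = 4624 ≡ 178 (mod 247)
11^16 ≡ 178^2 = 31684 ≡ 68 (mod 247)
11^32 ≡ 68^2 = 4624 ≡ 178 (mod 247)
11^64 ≡ 178^2 = 31684 ≡ 68 (mod 247)
11^128 ≡ 68^2 = 4624 ≡ 178 (mod 247)
246 = 128 + 64 + 32 + 16 + 4 + 2 in binary powers of 2.
So 11^246 ≡ 178 · 68 · 178 · 68 · 68 · 121 ≡ 77 (mod 247).
Since 77 ≠ 1, base 11 is a Fermat witness: 247 is composite.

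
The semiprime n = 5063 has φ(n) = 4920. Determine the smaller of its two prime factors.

61

φ(n) = (p−1)(q−1) = n − (p+q) + 1, so p + q = 5063 − 4920 + 1 = 144.
p and q are the roots of t² − 144t + 5063 = 0.
Discriminant: 144² − 4·5063 = 20736 − 20252 = 484; √484 = 22.
q = (144 − 22)/2 = 61, p = (144 + 22)/2 = 83.
Check: 61 · 83 = 5063.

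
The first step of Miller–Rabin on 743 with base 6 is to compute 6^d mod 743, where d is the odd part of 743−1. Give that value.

743 − 1 = 742 = 2^1 · 371, so d = 371.
6^1 ≡ 6 (mod 743)
6^2 ≡ 6^2 = 36 ≡ 36 (mod 743)
6^4 ≡ 36^2 = 1296 ≡ 553 (mod 743)
6^8 ≡ 553^2 = 305809 ≡ 436 (mod 743)
6^16 ≡ 436^2 = 190096 ≡ 631 (mod 743)
6^32 ≡ 631^2 = 398161 ≡ 656 (mod 743)
6^64 ≡ 656^2 = 430336 ≡ 139 (mod 743)
6^128 ≡ 139^2 = 19321 ≡ 3 (mod 743)
6^256 ≡ 3^2 = 9 ≡ 9 (mod 743)
371 = 256 + 64 + 32 + 16 + 2 + 1 in binary powers of 2.
So 6^371 ≡ 9 · 139 · 656 · 631 · 36 · 6 ≡ 1 (mod 743).
Since 6^d ≡ 1 (mod 743), base 6 does not prove 743 composite.

1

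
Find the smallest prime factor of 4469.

4469 is odd.
Digit sum 23, not divisible by 3.
Ends in 9: not divisible by 5.
7: 4469 = 7·638 + 3
11: 4469 = 11·406 + 3
13: 4469 = 13·343 + 10
17: 4469 = 17·262 + 15
19: 4469 = 19·235 + 4
23: 4469 = 23·194 + 7
29: 4469 = 29·154 + 3
31: 4469 = 31·144 + 5
37: 4469 = 37·120 + 29
41: 4469 = 41·109

41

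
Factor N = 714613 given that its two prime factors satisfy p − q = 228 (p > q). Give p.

967

Since p = q + 228, we have 714613 = q(q + 228), so q² + 228q − 714613 = 0.
Discriminant: 228² + 4·714613 = 51984 + 2858452 = 2910436; √2910436 = 1706.
q = (−228 + 1706)/2 = 739, and p = q + 228 = 967.
Check: 739 · 967 = 714613.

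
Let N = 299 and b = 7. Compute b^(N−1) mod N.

108

7^1 ≡ 7 (mod 299)
7^2 ≡ 7^2 = 49 ≡ 49 (mod 299)
7^4 ≡ 49^2 = 2401 ≡ 9 (mod 299)
7^8 ≡ 9^2 = 81 ≡ 81 (mod 299)
7^16 ≡ 81^2 = 6561 ≡ 282 (mod 299)
7^32 ≡ 282^2 = 79524 ≡ 289 (mod 299)
7^64 ≡ 289^2 = 83521 ≡ 100 (mod 299)
7^128 ≡ 100^2 = 10000 ≡ 133 (mod 299)
7^256 ≡ 133^2 = 17689 ≡ 48 (mod 299)
298 = 256 + 32 + 8 + 2 in binary powers of 2.
So 7^298 ≡ 48 · 289 · 81 · 49 ≡ 108 (mod 299).
Since 108 ≠ 1, base 7 is a Fermat witness: 299 is composite.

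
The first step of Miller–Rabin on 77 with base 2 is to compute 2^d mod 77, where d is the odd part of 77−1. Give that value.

77 − 1 = 76 = 2^2 · 19, so d = 19.
2^1 ≡ 2 (mod 77)
2^2 ≡ 2^2 = 4 ≡ 4 (mod 77)
2^4 ≡ 4^2 = 16 ≡ 16 (mod 77)
2^8 ≡ 16^2 = 256 ≡ 25 (mod 77)
2^16 ≡ 25^2 = 625 ≡ 9 (mod 77)
19 = 16 + 2 + 1 in binary powers of 2.
So 2^19 ≡ 9 · 4 · 2 ≡ 72 (mod 77).
Squaring chain: 72 → 25; never reaches −1, so base 2 is a Miller–Rabin witness that 77 is composite.

72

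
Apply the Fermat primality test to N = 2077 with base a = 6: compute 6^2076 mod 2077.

6^1 ≡ 6 (mod 2077)
6^2 ≡ 6^2 = 36 ≡ 36 (mod 2077)
6^4 ≡ 36^2 = 1296 ≡ 1296 (mod 2077)
6^8 ≡ 1296^2 = 1679616 ≡ 1400 (mod 2077)
6^16 ≡ 1400^2 = 1960000 ≡ 1389 (mod 2077)
6^32 ≡ 1389^2 = 1929321 ≡ 1865 (mod 2077)
6^64 ≡ 1865^2 = 3478225 ≡ 1327 (mod 2077)
6^128 ≡ 1327^2 = 1760929 ≡ 1710 (mod 2077)
6^256 ≡ 1710^2 = 2924100 ≡ 1761 (mod 2077)
6^512 ≡ 1761^2 = 3101121 ≡ 160 (mod 2077)
6^1024 ≡ 160^2 = 25600 ≡ 676 (mod 2077)
6^2048 ≡ 676^2 = 456976 ≡ 36 (mod 2077)
2076 = 2048 + 16 + 8 + 4 in binary powers of 2.
So 6^2076 ≡ 36 · 1389 · 1400 · 1296 ≡ 1148 (mod 2077).
Since 1148 ≠ 1, base 6 is a Fermat witness: 2077 is composite.

1148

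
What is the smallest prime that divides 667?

23

667 is odd.
Digit sum 19, not divisible by 3.
Ends in 7: not divisible by 5.
7: 667 = 7·95 + 2
11: 667 = 11·60 + 7
13: 667 = 13·51 + 4
17: 667 = 17·39 + 4
19: 667 = 19·35 + 2
23: 667 = 23·29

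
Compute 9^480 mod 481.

248

9^1 ≡ 9 (mod 481)
9^2 ≡ 9^2 = 81 ≡ 81 (mod 481)
9^4 ≡ 81^2 = 6561 ≡ 308 (mod 481)
9^8 ≡ 308^2 = 94864 ≡ 107 (mod 481)
9^16 ≡ 107^2 = 11449 ≡ 386 (mod 481)
9^32 ≡ 386^2 = 148996 ≡ 367 (mod 481)
9^64 ≡ 367^2 = 134689 ≡ 9 (mod 481)
9^128 ≡ 9^2 = 81 ≡ 81 (mod 481)
9^256 ≡ 81^2 = 6561 ≡ 308 (mod 481)
480 = 256 + 128 + 64 + 32 in binary powers of 2.
So 9^480 ≡ 308 · 81 · 9 · 367 ≡ 248 (mod 481).
Since 248 ≠ 1, base 9 is a Fermat witness: 481 is composite.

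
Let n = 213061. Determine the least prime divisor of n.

213061 is odd.
Digit sum 13, not divisible by 3.
Ends in 1: not divisible by 5.
7: 213061 = 7·30437 + 2
11: 213061 = 11·19369 + 2
13: 213061 = 13·16389 + 4
17: 213061 = 17·12533

17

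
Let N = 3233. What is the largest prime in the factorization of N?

61

3233 = 53 · 61
61 is prime.
So 3233 = 53 · 61; the largest prime factor is 61.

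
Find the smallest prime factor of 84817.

84817 is odd.
Digit sum 28, not divisible by 3.
Ends in 7: not divisible by 5.
7: 84817 = 7·12116 + 5
11: 84817 = 11·7710 + 7
13: 84817 = 13·6524 + 5
17: 84817 = 17·4989 + 4
19: 84817 = 19·4464 + 1
23: 84817 = 23·3687 + 16
29: 84817 = 29·2924 + 21
31: 84817 = 31·2736 + 1
37: 84817 = 37·2292 + 13
41: 84817 = 41·2068 + 29
43: 84817 = 43·1972 + 21
47: 84817 = 47·1804 + 29
53: 84817 = 53·1600 + 17
59: 84817 = 59·1437 + 34
61: 84817 = 61·1390 + 27
67: 84817 = 67·1265 + 62
71: 84817 = 71·1194 + 43
73: 84817 = 73·1161 + 64
79: 84817 = 79·1073 + 50
83: 84817 = 83·1021 + 74
89: 84817 = 89·953

89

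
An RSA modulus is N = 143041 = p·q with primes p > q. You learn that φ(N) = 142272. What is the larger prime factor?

457

φ(n) = (p−1)(q−1) = n − (p+q) + 1, so p + q = 143041 − 142272 + 1 = 770.
p and q are the roots of t² − 770t + 143041 = 0.
Discriminant: 770² − 4·143041 = 592900 − 572164 = 20736; √20736 = 144.
q = (770 − 144)/2 = 313, p = (770 + 144)/2 = 457.
Check: 313 · 457 = 143041.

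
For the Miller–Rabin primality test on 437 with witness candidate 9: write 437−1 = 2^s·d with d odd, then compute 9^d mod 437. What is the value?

294

437 − 1 = 436 = 2^2 · 109, so d = 109.
9^1 ≡ 9 (mod 437)
9^2 ≡ 9^2 = 81 ≡ 81 (mod 437)
9^4 ≡ 81^2 = 6561 ≡ 6 (mod 437)
9^8 ≡ 6^2 = 36 ≡ 36 (mod 437)
9^16 ≡ 36^2 = 1296 ≡ 422 (mod 437)
9^32 ≡ 422^2 = 178084 ≡ 225 (mod 437)
9^64 ≡ 225^2 = 50625 ≡ 370 (mod 437)
109 = 64 + 32 + 8 + 4 + 1 in binary powers of 2.
So 9^109 ≡ 370 · 225 · 36 · 6 · 9 ≡ 294 (mod 437).
Squaring chain: 294 → 347; never reaches −1, so base 9 is a Miller–Rabin witness that 437 is composite.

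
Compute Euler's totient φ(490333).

458640

Factor: 490333 = 19 · 131 · 197.
φ(490333) = (19−1) · (131−1) · (197−1) = 18 · 130 · 196 = 458640.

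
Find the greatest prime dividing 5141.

97

5141 = 53 · 97
97 is prime.
So 5141 = 53 · 97; the largest prime factor is 97.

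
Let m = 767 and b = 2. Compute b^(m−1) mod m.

556

2^1 ≡ 2 (mod 767)
2^2 ≡ 2^2 = 4 ≡ 4 (mod 767)
2^4 ≡ 4^2 = 16 ≡ 16 (mod 767)
2^8 ≡ 16^2 = 256 ≡ 256 (mod 767)
2^16 ≡ 256^2 = 65536 ≡ 341 (mod 767)
2^32 ≡ 341^2 = 116281 ≡ 464 (mod 767)
2^64 ≡ 464^2 = 215296 ≡ 536 (mod 767)
2^128 ≡ 536^2 = 287296 ≡ 438 (mod 767)
2^256 ≡ 438^2 = 191844 ≡ 94 (mod 767)
2^512 ≡ 94^2 = 8836 ≡ 399 (mod 767)
766 = 512 + 128 + 64 + 32 + 16 + 8 + 4 + 2 in binary powers of 2.
So 2^766 ≡ 399 · 438 · 536 · 464 · 341 · 256 · 16 · 4 ≡ 556 (mod 767).
Since 556 ≠ 1, base 2 is a Fermat witness: 767 is composite.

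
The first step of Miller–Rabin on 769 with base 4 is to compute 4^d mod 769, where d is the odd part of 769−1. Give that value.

769 − 1 = 768 = 2^8 · 3, so d = 3.
4^1 ≡ 4 (mod 769)
4^2 ≡ 4^2 = 16 ≡ 16 (mod 769)
3 = 2 + 1 in binary powers of 2.
So 4^3 ≡ 16 · 4 ≡ 64 (mod 769).
Squaring chain: 64 → 251 → 712 → 173 → 707 → 768 → 1 → 1; reaches −1, so base 4 does not prove 769 composite.

64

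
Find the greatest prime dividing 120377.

120377 = 17 · 7081
7081 = 73 · 97
97 is prime.
So 120377 = 17 · 73 · 97; the largest prime factor is 97.

97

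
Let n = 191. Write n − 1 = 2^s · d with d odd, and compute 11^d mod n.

190

191 − 1 = 190 = 2^1 · 95, so d = 95.
11^1 ≡ 11 (mod 191)
11^2 ≡ 11^2 = 121 ≡ 121 (mod 191)
11^4 ≡ 121^2 = 14641 ≡ 125 (mod 191)
11^8 ≡ 125^2 = 15625 ≡ 154 (mod 191)
11^16 ≡ 154^2 = 23716 ≡ 32 (mod 191)
11^32 ≡ 32^2 = 1024 ≡ 69 (mod 191)
11^64 ≡ 69^2 = 4761 ≡ 177 (mod 191)
95 = 64 + 16 + 8 + 4 + 2 + 1 in binary powers of 2.
So 11^95 ≡ 177 · 32 · 154 · 125 · 121 · 11 ≡ 190 (mod 191).
Since 11^d ≡ 190 (mod 191), base 11 does not prove 191 composite.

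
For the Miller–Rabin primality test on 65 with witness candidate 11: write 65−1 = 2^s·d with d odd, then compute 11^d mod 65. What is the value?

11

65 − 1 = 64 = 2^6 · 1, so d = 1.
11^1 ≡ 11 (mod 65)
1 = 1 in binary powers of 2.
So 11^1 ≡ 11 ≡ 11 (mod 65).
Squaring chain: 11 → 56 → 16 → 61 → 16 → 61; never reaches −1, so base 11 is a Miller–Rabin witness that 65 is composite.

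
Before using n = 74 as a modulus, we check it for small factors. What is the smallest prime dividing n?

74 is even: 2 divides it.

2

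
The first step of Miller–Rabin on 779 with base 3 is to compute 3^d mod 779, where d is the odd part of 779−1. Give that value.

779 − 1 = 778 = 2^1 · 389, so d = 389.
3^1 ≡ 3 (mod 779)
3^2 ≡ 3^2 = 9 ≡ 9 (mod 779)
3^4 ≡ 9^2 = 81 ≡ 81 (mod 779)
3^8 ≡ 81^2 = 6561 ≡ 329 (mod 779)
3^16 ≡ 329^2 = 108241 ≡ 739 (mod 779)
3^32 ≡ 739^2 = 546121 ≡ 42 (mod 779)
3^64 ≡ 42^2 = 1764 ≡ 206 (mod 779)
3^128 ≡ 206^2 = 42436 ≡ 370 (mod 779)
3^256 ≡ 370^2 = 136900 ≡ 575 (mod 779)
389 = 256 + 128 + 4 + 1 in binary powers of 2.
So 3^389 ≡ 575 · 370 · 81 · 3 ≡ 694 (mod 779).
Squaring chain: 694; never reaches −1, so base 3 is a Miller–Rabin witness that 779 is composite.

694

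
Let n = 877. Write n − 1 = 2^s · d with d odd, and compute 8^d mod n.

877 − 1 = 876 = 2^2 · 219, so d = 219.
8^1 ≡ 8 (mod 877)
8^2 ≡ 8^2 = 64 ≡ 64 (mod 877)
8^4 ≡ 64^2 = 4096 ≡ 588 (mod 877)
8^8 ≡ 588^2 = 345744 ≡ 206 (mod 877)
8^16 ≡ 206^2 = 42436 ≡ 340 (mod 877)
8^32 ≡ 340^2 = 115600 ≡ 713 (mod 877)
8^64 ≡ 713^2 = 508369 ≡ 586 (mod 877)
8^128 ≡ 586^2 = 343396 ≡ 489 (mod 877)
219 = 128 + 64 + 16 + 8 + 2 + 1 in binary powers of 2.
So 8^219 ≡ 489 · 586 · 340 · 206 · 64 · 8 ≡ 726 (mod 877).
Squaring chain: 726 → 876; reaches −1, so base 8 does not prove 877 composite.

726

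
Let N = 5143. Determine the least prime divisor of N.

37

5143 is odd.
Digit sum 13, not divisible by 3.
Ends in 3: not divisible by 5.
7: 5143 = 7·734 + 5
11: 5143 = 11·467 + 6
13: 5143 = 13·395 + 8
17: 5143 = 17·302 + 9
19: 5143 = 19·270 + 13
23: 5143 = 23·223 + 14
29: 5143 = 29·177 + 10
31: 5143 = 31·165 + 28
37: 5143 = 37·139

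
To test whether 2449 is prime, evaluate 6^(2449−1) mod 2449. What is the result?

6^1 ≡ 6 (mod 2449)
6^2 ≡ 6^2 = 36 ≡ 36 (mod 2449)
6^4 ≡ 36^2 = 1296 ≡ 1296 (mod 2449)
6^8 ≡ 1296^2 = 1679616 ≡ 2051 (mod 2449)
6^16 ≡ 2051^2 = 4206601 ≡ 1668 (mod 2449)
6^32 ≡ 1668^2 = 2782224 ≡ 160 (mod 2449)
6^64 ≡ 160^2 = 25600 ≡ 1110 (mod 2449)
6^128 ≡ 1110^2 = 1232100 ≡ 253 (mod 2449)
6^256 ≡ 253^2 = 64009 ≡ 335 (mod 2449)
6^512 ≡ 335^2 = 112225 ≡ 2020 (mod 2449)
6^1024 ≡ 2020^2 = 4080400 ≡ 366 (mod 2449)
6^2048 ≡ 366^2 = 133956 ≡ 1710 (mod 2449)
2448 = 2048 + 256 + 128 + 16 in binary powers of 2.
So 6^2448 ≡ 1710 · 335 · 253 · 1668 ≡ 1365 (mod 2449).
Since 1365 ≠ 1, base 6 is a Fermat witness: 2449 is composite.

1365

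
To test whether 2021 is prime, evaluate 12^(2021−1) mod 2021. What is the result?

12^1 ≡ 12 (mod 2021)
12^2 ≡ 12^2 = 144 ≡ 144 (mod 2021)
12^4 ≡ 144^2 = 20736 ≡ 526 (mod 2021)
12^8 ≡ 526^2 = 276676 ≡ 1820 (mod 2021)
12^16 ≡ 1820^2 = 3312400 ≡ 2002 (mod 2021)
12^32 ≡ 2002^2 = 4008004 ≡ 361 (mod 2021)
12^64 ≡ 361^2 = 130321 ≡ 977 (mod 2021)
12^128 ≡ 977^2 = 954529 ≡ 617 (mod 2021)
12^256 ≡ 617^2 = 380689 ≡ 741 (mod 2021)
12^512 ≡ 741^2 = 549081 ≡ 1390 (mod 2021)
12^1024 ≡ 1390^2 = 1932100 ≡ 24 (mod 2021)
2020 = 1024 + 512 + 256 + 128 + 64 + 32 + 4 in binary powers of 2.
So 12^2020 ≡ 24 · 1390 · 741 · 617 · 977 · 361 · 526 ≡ 397 (mod 2021).
Since 397 ≠ 1, base 12 is a Fermat witness: 2021 is composite.

397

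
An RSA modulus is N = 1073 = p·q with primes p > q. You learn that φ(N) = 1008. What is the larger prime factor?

φ(n) = (p−1)(q−1) = n − (p+q) + 1, so p + q = 1073 − 1008 + 1 = 66.
p and q are the roots of t² − 66t + 1073 = 0.
Discriminant: 66² − 4·1073 = 4356 − 4292 = 64; √64 = 8.
q = (66 − 8)/2 = 29, p = (66 + 8)/2 = 37.
Check: 29 · 37 = 1073.

37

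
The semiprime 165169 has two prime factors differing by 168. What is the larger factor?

Since p = q + 168, we have 165169 = q(q + 168), so q² + 168q − 165169 = 0.
Discriminant: 168² + 4·165169 = 28224 + 660676 = 688900; √688900 = 830.
q = (−168 + 830)/2 = 331, and p = q + 168 = 499.
Check: 331 · 499 = 165169.

499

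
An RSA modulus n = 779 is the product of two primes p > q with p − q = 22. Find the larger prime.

Since p = q + 22, we have 779 = q(q + 22), so q² + 22q − 779 = 0.
Discriminant: 22² + 4·779 = 484 + 3116 = 3600; √3600 = 60.
q = (−22 + 60)/2 = 19, and p = q + 22 = 41.
Check: 19 · 41 = 779.

41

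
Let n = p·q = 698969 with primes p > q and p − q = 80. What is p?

Since p = q + 80, we have 698969 = q(q + 80), so q² + 80q − 698969 = 0.
Discriminant: 80² + 4·698969 = 6400 + 2795876 = 2802276; √2802276 = 1674.
q = (−80 + 1674)/2 = 797, and p = q + 80 = 877.
Check: 797 · 877 = 698969.

877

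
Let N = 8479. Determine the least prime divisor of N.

61

8479 is odd.
Digit sum 28, not divisible by 3.
Ends in 9: not divisible by 5.
7: 8479 = 7·1211 + 2
11: 8479 = 11·770 + 9
13: 8479 = 13·652 + 3
17: 8479 = 17·498 + 13
19: 8479 = 19·446 + 5
23: 8479 = 23·368 + 15
29: 8479 = 29·292 + 11
31: 8479 = 31·273 + 16
37: 8479 = 37·229 + 6
41: 8479 = 41·206 + 33
43: 8479 = 43·197 + 8
47: 8479 = 47·180 + 19
53: 8479 = 53·159 + 52
59: 8479 = 59·143 + 42
61: 8479 = 61·139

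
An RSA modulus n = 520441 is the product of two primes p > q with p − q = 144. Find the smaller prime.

653

Since p = q + 144, we have 520441 = q(q + 144), so q² + 144q − 520441 = 0.
Discriminant: 144² + 4·520441 = 20736 + 2081764 = 2102500; √2102500 = 1450.
q = (−144 + 1450)/2 = 653, and p = q + 144 = 797.
Check: 653 · 797 = 520441.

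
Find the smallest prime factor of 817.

19

817 is odd.
Digit sum 16, not divisible by 3.
Ends in 7: not divisible by 5.
7: 817 = 7·116 + 5
11: 817 = 11·74 + 3
13: 817 = 13·62 + 11
17: 817 = 17·48 + 1
19: 817 = 19·43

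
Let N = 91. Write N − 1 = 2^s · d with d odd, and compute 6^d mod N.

91 − 1 = 90 = 2^1 · 45, so d = 45.
6^1 ≡ 6 (mod 91)
6^2 ≡ 6^2 = 36 ≡ 36 (mod 91)
6^4 ≡ 36^2 = 1296 ≡ 22 (mod 91)
6^8 ≡ 22^2 = 484 ≡ 29 (mod 91)
6^16 ≡ 29^2 = 841 ≡ 22 (mod 91)
6^32 ≡ 22^2 = 484 ≡ 29 (mod 91)
45 = 32 + 8 + 4 + 1 in binary powers of 2.
So 6^45 ≡ 29 · 29 · 22 · 6 ≡ 83 (mod 91).
Squaring chain: 83; never reaches −1, so base 6 is a Miller–Rabin witness that 91 is composite.

83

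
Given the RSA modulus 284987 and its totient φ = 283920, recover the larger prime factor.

φ(n) = (p−1)(q−1) = n − (p+q) + 1, so p + q = 284987 − 283920 + 1 = 1068.
p and q are the roots of t² − 1068t + 284987 = 0.
Discriminant: 1068² − 4·284987 = 1140624 − 1139948 = 676; √676 = 26.
q = (1068 − 26)/2 = 521, p = (1068 + 26)/2 = 547.
Check: 521 · 547 = 284987.

547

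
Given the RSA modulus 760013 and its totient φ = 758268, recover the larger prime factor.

φ(n) = (p−1)(q−1) = n − (p+q) + 1, so p + q = 760013 − 758268 + 1 = 1746.
p and q are the roots of t² − 1746t + 760013 = 0.
Discriminant: 1746² − 4·760013 = 3048516 − 3040052 = 8464; √8464 = 92.
q = (1746 − 92)/2 = 827, p = (1746 + 92)/2 = 919.
Check: 827 · 919 = 760013.

919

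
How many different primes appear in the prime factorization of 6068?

3

6068 = 2^2 · 1517
1517 = 37 · 41
6068 = 2^2 · 37 · 41, which has 3 distinct prime factors.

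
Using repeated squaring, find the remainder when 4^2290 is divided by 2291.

1591

4^1 ≡ 4 (mod 2291)
4^2 ≡ 4^2 = 16 ≡ 16 (mod 2291)
4^4 ≡ 16^2 = 256 ≡ 256 (mod 2291)
4^8 ≡ 256^2 = 65536 ≡ 1388 (mod 2291)
4^16 ≡ 1388^2 = 1926544 ≡ 2104 (mod 2291)
4^32 ≡ 2104^2 = 4426816 ≡ 604 (mod 2291)
4^64 ≡ 604^2 = 364816 ≡ 547 (mod 2291)
4^128 ≡ 547^2 = 299209 ≡ 1379 (mod 2291)
4^256 ≡ 1379^2 = 1901641 ≡ 111 (mod 2291)
4^512 ≡ 111^2 = 12321 ≡ 866 (mod 2291)
4^1024 ≡ 866^2 = 749956 ≡ 799 (mod 2291)
4^2048 ≡ 799^2 = 638401 ≡ 1503 (mod 2291)
2290 = 2048 + 128 + 64 + 32 + 16 + 2 in binary powers of 2.
So 4^2290 ≡ 1503 · 1379 · 547 · 604 · 2104 · 16 ≡ 1591 (mod 2291).
Since 1591 ≠ 1, base 4 is a Fermat witness: 2291 is composite.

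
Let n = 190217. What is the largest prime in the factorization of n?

190217 = 37 · 5141
5141 = 53 · 97
97 is prime.
So 190217 = 37 · 53 · 97; the largest prime factor is 97.

97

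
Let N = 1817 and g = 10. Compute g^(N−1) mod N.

10^1 ≡ 10 (mod 1817)
10^2 ≡ 10^2 = 100 ≡ 100 (mod 1817)
10^4 ≡ 100^2 = 10000 ≡ 915 (mod 1817)
10^8 ≡ 915^2 = 837225 ≡ 1405 (mod 1817)
10^16 ≡ 1405^2 = 1974025 ≡ 763 (mod 1817)
10^32 ≡ 763^2 = 582169 ≡ 729 (mod 1817)
10^64 ≡ 729^2 = 531441 ≡ 877 (mod 1817)
10^128 ≡ 877^2 = 769129 ≡ 538 (mod 1817)
10^256 ≡ 538^2 = 289444 ≡ 541 (mod 1817)
10^512 ≡ 541^2 = 292681 ≡ 144 (mod 1817)
10^1024 ≡ 144^2 = 20736 ≡ 749 (mod 1817)
1816 = 1024 + 512 + 256 + 16 + 8 in binary powers of 2.
So 10^1816 ≡ 749 · 144 · 541 · 763 · 1405 ≡ 1094 (mod 1817).
Since 1094 ≠ 1, base 10 is a Fermat witness: 1817 is composite.

1094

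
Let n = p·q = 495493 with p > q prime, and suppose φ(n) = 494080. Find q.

φ(n) = (p−1)(q−1) = n − (p+q) + 1, so p + q = 495493 − 494080 + 1 = 1414.
p and q are the roots of t² − 1414t + 495493 = 0.
Discriminant: 1414² − 4·495493 = 1999396 − 1981972 = 17424; √17424 = 132.
q = (1414 − 132)/2 = 641, p = (1414 + 132)/2 = 773.
Check: 641 · 773 = 495493.

641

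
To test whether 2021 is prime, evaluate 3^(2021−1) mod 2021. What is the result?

253

3^1 ≡ 3 (mod 2021)
3^2 ≡ 3^2 = 9 ≡ 9 (mod 2021)
3^4 ≡ 9^2 = 81 ≡ 81 (mod 2021)
3^8 ≡ 81^2 = 6561 ≡ 498 (mod 2021)
3^16 ≡ 498^2 = 248004 ≡ 1442 (mod 2021)
3^32 ≡ 1442^2 = 2079364 ≡ 1776 (mod 2021)
3^64 ≡ 1776^2 = 3154176 ≡ 1416 (mod 2021)
3^128 ≡ 1416^2 = 2005056 ≡ 224 (mod 2021)
3^256 ≡ 224^2 = 50176 ≡ 1672 (mod 2021)
3^512 ≡ 1672^2 = 2795584 ≡ 541 (mod 2021)
3^1024 ≡ 541^2 = 292681 ≡ 1657 (mod 2021)
2020 = 1024 + 512 + 256 + 128 + 64 + 32 + 4 in binary powers of 2.
So 3^2020 ≡ 1657 · 541 · 1672 · 224 · 1416 · 1776 · 81 ≡ 253 (mod 2021).
Since 253 ≠ 1, base 3 is a Fermat witness: 2021 is composite.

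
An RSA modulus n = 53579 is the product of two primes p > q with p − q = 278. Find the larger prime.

Since p = q + 278, we have 53579 = q(q + 278), so q² + 278q − 53579 = 0.
Discriminant: 278² + 4·53579 = 77284 + 214316 = 291600; √291600 = 540.
q = (−278 + 540)/2 = 131, and p = q + 278 = 409.
Check: 131 · 409 = 53579.

409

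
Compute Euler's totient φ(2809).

Factor: 2809 = 53^2.
φ(2809) = 53^1·(53−1) = 2756.

2756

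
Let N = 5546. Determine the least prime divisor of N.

5546 is even: 2 divides it.

2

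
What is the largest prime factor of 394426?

61

394426 = 2 · 197213
197213 = 53 · 3721
3721 = 61 · 61
61 = 61 · 1
So 394426 = 2 · 53 · 61^2; the largest prime factor is 61.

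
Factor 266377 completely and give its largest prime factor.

266377 = 41 · 6497
6497 = 73 · 89
89 is prime.
So 266377 = 41 · 73 · 89; the largest prime factor is 89.

89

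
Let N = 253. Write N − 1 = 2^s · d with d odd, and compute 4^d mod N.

253 − 1 = 252 = 2^2 · 63, so d = 63.
4^1 ≡ 4 (mod 253)
4^2 ≡ 4^2 = 16 ≡ 16 (mod 253)
4^4 ≡ 16^2 = 256 ≡ 3 (mod 253)
4^8 ≡ 3^2 = 9 ≡ 9 (mod 253)
4^16 ≡ 9^2 = 81 ≡ 81 (mod 253)
4^32 ≡ 81^2 = 6561 ≡ 236 (mod 253)
63 = 32 + 16 + 8 + 4 + 2 + 1 in binary powers of 2.
So 4^63 ≡ 236 · 81 · 9 · 3 · 16 · 4 ≡ 9 (mod 253).
Squaring chain: 9 → 81; never reaches −1, so base 4 is a Miller–Rabin witness that 253 is composite.

9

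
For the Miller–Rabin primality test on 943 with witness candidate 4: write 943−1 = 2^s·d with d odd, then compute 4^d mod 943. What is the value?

496

943 − 1 = 942 = 2^1 · 471, so d = 471.
4^1 ≡ 4 (mod 943)
4^2 ≡ 4^2 = 16 ≡ 16 (mod 943)
4^4 ≡ 16^2 = 256 ≡ 256 (mod 943)
4^8 ≡ 256^2 = 65536 ≡ 469 (mod 943)
4^16 ≡ 469^2 = 219961 ≡ 242 (mod 943)
4^32 ≡ 242^2 = 58564 ≡ 98 (mod 943)
4^64 ≡ 98^2 = 9604 ≡ 174 (mod 943)
4^128 ≡ 174^2 = 30276 ≡ 100 (mod 943)
4^256 ≡ 100^2 = 10000 ≡ 570 (mod 943)
471 = 256 + 128 + 64 + 16 + 4 + 2 + 1 in binary powers of 2.
So 4^471 ≡ 570 · 100 · 174 · 242 · 256 · 16 · 4 ≡ 496 (mod 943).
Squaring chain: 496; never reaches −1, so base 4 is a Miller–Rabin witness that 943 is composite.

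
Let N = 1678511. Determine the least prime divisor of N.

47

1678511 is odd.
Digit sum 29, not divisible by 3.
Ends in 1: not divisible by 5.
7: 1678511 = 7·239787 + 2
11: 1678511 = 11·152591 + 10
13: 1678511 = 13·129116 + 3
17: 1678511 = 17·98735 + 16
19: 1678511 = 19·88342 + 13
23: 1678511 = 23·72978 + 17
29: 1678511 = 29·57879 + 20
31: 1678511 = 31·54145 + 16
37: 1678511 = 37·45365 + 6
41: 1678511 = 41·40939 + 12
43: 1678511 = 43·39035 + 6
47: 1678511 = 47·35713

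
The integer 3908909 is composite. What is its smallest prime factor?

53

3908909 is odd.
Digit sum 38, not divisible by 3.
Ends in 9: not divisible by 5.
7: 3908909 = 7·558415 + 4
11: 3908909 = 11·355355 + 4
13: 3908909 = 13·300685 + 4
17: 3908909 = 17·229935 + 14
19: 3908909 = 19·205732 + 1
23: 3908909 = 23·169952 + 13
29: 3908909 = 29·134789 + 28
31: 3908909 = 31·126093 + 26
37: 3908909 = 37·105646 + 7
41: 3908909 = 41·95339 + 10
43: 3908909 = 43·90904 + 37
47: 3908909 = 47·83168 + 13
53: 3908909 = 53·73753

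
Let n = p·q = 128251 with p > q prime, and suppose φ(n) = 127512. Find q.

277

φ(n) = (p−1)(q−1) = n − (p+q) + 1, so p + q = 128251 − 127512 + 1 = 740.
p and q are the roots of t² − 740t + 128251 = 0.
Discriminant: 740² − 4·128251 = 547600 − 513004 = 34596; √34596 = 186.
q = (740 − 186)/2 = 277, p = (740 + 186)/2 = 463.
Check: 277 · 463 = 128251.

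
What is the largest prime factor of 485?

97

485 = 5 · 97
97 is prime.
So 485 = 5 · 97; the largest prime factor is 97.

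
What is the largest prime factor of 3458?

3458 = 2 · 1729
1729 = 7 · 247
247 = 13 · 19
19 is prime.
So 3458 = 2 · 7 · 13 · 19; the largest prime factor is 19.

19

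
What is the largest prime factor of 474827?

53

474827 = 17 · 27931
27931 = 17 · 1643
1643 = 31 · 53
53 is prime.
So 474827 = 17^2 · 31 · 53; the largest prime factor is 53.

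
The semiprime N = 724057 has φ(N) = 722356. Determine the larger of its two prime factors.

863

φ(n) = (p−1)(q−1) = n − (p+q) + 1, so p + q = 724057 − 722356 + 1 = 1702.
p and q are the roots of t² − 1702t + 724057 = 0.
Discriminant: 1702² − 4·724057 = 2896804 − 2896228 = 576; √576 = 24.
q = (1702 − 24)/2 = 839, p = (1702 + 24)/2 = 863.
Check: 839 · 863 = 724057.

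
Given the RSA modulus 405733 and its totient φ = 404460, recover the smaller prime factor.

631

φ(n) = (p−1)(q−1) = n − (p+q) + 1, so p + q = 405733 − 404460 + 1 = 1274.
p and q are the roots of t² − 1274t + 405733 = 0.
Discriminant: 1274² − 4·405733 = 1623076 − 1622932 = 144; √144 = 12.
q = (1274 − 12)/2 = 631, p = (1274 + 12)/2 = 643.
Check: 631 · 643 = 405733.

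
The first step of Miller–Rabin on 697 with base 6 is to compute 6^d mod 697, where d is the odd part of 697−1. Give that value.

697 − 1 = 696 = 2^3 · 87, so d = 87.
6^1 ≡ 6 (mod 697)
6^2 ≡ 6^2 = 36 ≡ 36 (mod 697)
6^4 ≡ 36^2 = 1296 ≡ 599 (mod 697)
6^8 ≡ 599^2 = 358801 ≡ 543 (mod 697)
6^16 ≡ 543^2 = 294849 ≡ 18 (mod 697)
6^32 ≡ 18^2 = 324 ≡ 324 (mod 697)
6^64 ≡ 324^2 = 104976 ≡ 426 (mod 697)
87 = 64 + 16 + 4 + 2 + 1 in binary powers of 2.
So 6^87 ≡ 426 · 18 · 599 · 36 · 6 ≡ 439 (mod 697).
Squaring chain: 439 → 349 → 523; never reaches −1, so base 6 is a Miller–Rabin witness that 697 is composite.

439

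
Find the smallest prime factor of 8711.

8711 is odd.
Digit sum 17, not divisible by 3.
Ends in 1: not divisible by 5.
7: 8711 = 7·1244 + 3
11: 8711 = 11·791 + 10
13: 8711 = 13·670 + 1
17: 8711 = 17·512 + 7
19: 8711 = 19·458 + 9
23: 8711 = 23·378 + 17
29: 8711 = 29·300 + 11
31: 8711 = 31·281

31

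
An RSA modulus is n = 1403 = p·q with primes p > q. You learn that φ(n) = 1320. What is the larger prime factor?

61

φ(n) = (p−1)(q−1) = n − (p+q) + 1, so p + q = 1403 − 1320 + 1 = 84.
p and q are the roots of t² − 84t + 1403 = 0.
Discriminant: 84² − 4·1403 = 7056 − 5612 = 1444; √1444 = 38.
q = (84 − 38)/2 = 23, p = (84 + 38)/2 = 61.
Check: 23 · 61 = 1403.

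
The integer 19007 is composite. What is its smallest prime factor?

83

19007 is odd.
Digit sum 17, not divisible by 3.
Ends in 7: not divisible by 5.
7: 19007 = 7·2715 + 2
11: 19007 = 11·1727 + 10
13: 19007 = 13·1462 + 1
17: 19007 = 17·1118 + 1
19: 19007 = 19·1000 + 7
23: 19007 = 23·826 + 9
29: 19007 = 29·655 + 12
31: 19007 = 31·613 + 4
37: 19007 = 37·513 + 26
41: 19007 = 41·463 + 24
43: 19007 = 43·442 + 1
47: 19007 = 47·404 + 19
53: 19007 = 53·358 + 33
59: 19007 = 59·322 + 9
61: 19007 = 61·311 + 36
67: 19007 = 67·283 + 46
71: 19007 = 71·267 + 50
73: 19007 = 73·260 + 27
79: 19007 = 79·240 + 47
83: 19007 = 83·229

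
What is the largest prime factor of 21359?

53

21359 = 13 · 1643
1643 = 31 · 53
53 is prime.
So 21359 = 13 · 31 · 53; the largest prime factor is 53.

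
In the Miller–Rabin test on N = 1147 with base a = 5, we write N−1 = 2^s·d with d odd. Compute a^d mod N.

1147 − 1 = 1146 = 2^1 · 573, so d = 573.
5^1 ≡ 5 (mod 1147)
5^2 ≡ 5^2 = 25 ≡ 25 (mod 1147)
5^4 ≡ 25^2 = 625 ≡ 625 (mod 1147)
5^8 ≡ 625^2 = 390625 ≡ 645 (mod 1147)
5^16 ≡ 645^2 = 416025 ≡ 811 (mod 1147)
5^32 ≡ 811^2 = 657721 ≡ 490 (mod 1147)
5^64 ≡ 490^2 = 240100 ≡ 377 (mod 1147)
5^128 ≡ 377^2 = 142129 ≡ 1048 (mod 1147)
5^256 ≡ 1048^2 = 1098304 ≡ 625 (mod 1147)
5^512 ≡ 625^2 = 390625 ≡ 645 (mod 1147)
573 = 512 + 32 + 16 + 8 + 4 + 1 in binary powers of 2.
So 5^573 ≡ 645 · 490 · 811 · 645 · 625 · 5 ≡ 156 (mod 1147).
Squaring chain: 156; never reaches −1, so base 5 is a Miller–Rabin witness that 1147 is composite.

156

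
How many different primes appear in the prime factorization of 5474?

5474 = 2 · 2737
2737 = 7 · 391
391 = 17 · 23
5474 = 2 · 7 · 17 · 23, which has 4 distinct prime factors.

4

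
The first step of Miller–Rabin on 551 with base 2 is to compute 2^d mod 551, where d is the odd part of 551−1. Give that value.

551 − 1 = 550 = 2^1 · 275, so d = 275.
2^1 ≡ 2 (mod 551)
2^2 ≡ 2^2 = 4 ≡ 4 (mod 551)
2^4 ≡ 4^2 = 16 ≡ 16 (mod 551)
2^8 ≡ 16^2 = 256 ≡ 256 (mod 551)
2^16 ≡ 256^2 = 65536 ≡ 518 (mod 551)
2^32 ≡ 518^2 = 268324 ≡ 538 (mod 551)
2^64 ≡ 538^2 = 289444 ≡ 169 (mod 551)
2^128 ≡ 169^2 = 28561 ≡ 460 (mod 551)
2^256 ≡ 460^2 = 211600 ≡ 16 (mod 551)
275 = 256 + 16 + 2 + 1 in binary powers of 2.
So 2^275 ≡ 16 · 518 · 4 · 2 ≡ 184 (mod 551).
Squaring chain: 184; never reaches −1, so base 2 is a Miller–Rabin witness that 551 is composite.

184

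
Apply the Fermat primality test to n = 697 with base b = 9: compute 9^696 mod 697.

1

9^1 ≡ 9 (mod 697)
9^2 ≡ 9^2 = 81 ≡ 81 (mod 697)
9^4 ≡ 81^2 = 6561 ≡ 288 (mod 697)
9^8 ≡ 288^2 = 82944 ≡ 1 (mod 697)
9^16 ≡ 1^2 = 1 ≡ 1 (mod 697)
9^32 ≡ 1^2 = 1 ≡ 1 (mod 697)
9^64 ≡ 1^2 = 1 ≡ 1 (mod 697)
9^128 ≡ 1^2 = 1 ≡ 1 (mod 697)
9^256 ≡ 1^2 = 1 ≡ 1 (mod 697)
9^512 ≡ 1^2 = 1 ≡ 1 (mod 697)
696 = 512 + 128 + 32 + 16 + 8 in binary powers of 2.
So 9^696 ≡ 1 · 1 · 1 · 1 · 1 ≡ 1 (mod 697).
Since the result is 1, base 9 gives no evidence that 697 is composite.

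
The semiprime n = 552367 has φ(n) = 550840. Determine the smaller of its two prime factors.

587

φ(n) = (p−1)(q−1) = n − (p+q) + 1, so p + q = 552367 − 550840 + 1 = 1528.
p and q are the roots of t² − 1528t + 552367 = 0.
Discriminant: 1528² − 4·552367 = 2334784 − 2209468 = 125316; √125316 = 354.
q = (1528 − 354)/2 = 587, p = (1528 + 354)/2 = 941.
Check: 587 · 941 = 552367.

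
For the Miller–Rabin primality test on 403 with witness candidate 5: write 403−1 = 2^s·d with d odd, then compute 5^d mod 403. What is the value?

403 − 1 = 402 = 2^1 · 201, so d = 201.
5^1 ≡ 5 (mod 403)
5^2 ≡ 5^2 = 25 ≡ 25 (mod 403)
5^4 ≡ 25^2 = 625 ≡ 222 (mod 403)
5^8 ≡ 222^2 = 49284 ≡ 118 (mod 403)
5^16 ≡ 118^2 = 13924 ≡ 222 (mod 403)
5^32 ≡ 222^2 = 49284 ≡ 118 (mod 403)
5^64 ≡ 118^2 = 13924 ≡ 222 (mod 403)
5^128 ≡ 222^2 = 49284 ≡ 118 (mod 403)
201 = 128 + 64 + 8 + 1 in binary powers of 2.
So 5^201 ≡ 118 · 222 · 118 · 5 ≡ 187 (mod 403).
Squaring chain: 187; never reaches −1, so base 5 is a Miller–Rabin witness that 403 is composite.

187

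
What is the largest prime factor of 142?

142 = 2 · 71
71 is prime.
So 142 = 2 · 71; the largest prime factor is 71.

71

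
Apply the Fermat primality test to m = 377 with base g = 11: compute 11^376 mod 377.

81

11^1 ≡ 11 (mod 377)
11^2 ≡ 11^2 = 121 ≡ 121 (mod 377)
11^4 ≡ 121^2 = 14641 ≡ 315 (mod 377)
11^8 ≡ 315^2 = 99225 ≡ 74 (mod 377)
11^16 ≡ 74^2 = 5476 ≡ 198 (mod 377)
11^32 ≡ 198^2 = 39204 ≡ 373 (mod 377)
11^64 ≡ 373^2 = 139129 ≡ 16 (mod 377)
11^128 ≡ 16^2 = 256 ≡ 256 (mod 377)
11^256 ≡ 256^2 = 65536 ≡ 315 (mod 377)
376 = 256 + 64 + 32 + 16 + 8 in binary powers of 2.
So 11^376 ≡ 315 · 16 · 373 · 198 · 74 ≡ 81 (mod 377).
Since 81 ≠ 1, base 11 is a Fermat witness: 377 is composite.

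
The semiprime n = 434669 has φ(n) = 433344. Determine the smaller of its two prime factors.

593

φ(n) = (p−1)(q−1) = n − (p+q) + 1, so p + q = 434669 − 433344 + 1 = 1326.
p and q are the roots of t² − 1326t + 434669 = 0.
Discriminant: 1326² − 4·434669 = 1758276 − 1738676 = 19600; √19600 = 140.
q = (1326 − 140)/2 = 593, p = (1326 + 140)/2 = 733.
Check: 593 · 733 = 434669.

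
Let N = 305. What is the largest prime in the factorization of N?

305 = 5 · 61
61 is prime.
So 305 = 5 · 61; the largest prime factor is 61.

61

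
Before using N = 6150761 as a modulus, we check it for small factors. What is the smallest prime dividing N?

73

6150761 is odd.
Digit sum 26, not divisible by 3.
Ends in 1: not divisible by 5.
7: 6150761 = 7·878680 + 1
11: 6150761 = 11·559160 + 1
13: 6150761 = 13·473135 + 6
17: 6150761 = 17·361809 + 8
19: 6150761 = 19·323724 + 5
23: 6150761 = 23·267424 + 9
29: 6150761 = 29·212095 + 6
31: 6150761 = 31·198411 + 20
37: 6150761 = 37·166236 + 29
41: 6150761 = 41·150018 + 23
43: 6150761 = 43·143040 + 41
47: 6150761 = 47·130867 + 12
53: 6150761 = 53·116052 + 5
59: 6150761 = 59·104250 + 11
61: 6150761 = 61·100832 + 9
67: 6150761 = 67·91802 + 27
71: 6150761 = 71·86630 + 31
73: 6150761 = 73·84257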